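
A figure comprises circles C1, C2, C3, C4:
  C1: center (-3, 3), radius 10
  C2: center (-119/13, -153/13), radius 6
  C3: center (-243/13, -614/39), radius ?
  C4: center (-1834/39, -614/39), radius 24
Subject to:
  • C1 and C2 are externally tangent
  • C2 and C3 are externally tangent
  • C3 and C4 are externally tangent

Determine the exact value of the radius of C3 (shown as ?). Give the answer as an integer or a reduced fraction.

1. [ext C2·C3]  r_C3² + 12r_C3 − 637/9 = 0  ⇒  r_C3 = 13/3 (r>0 drops 1)
2. [ext C3·C4]  r_C3² + 48r_C3 − 2041/9 = 0  ⇒  r_C3 = 13/3 (r>0 drops 1)

13/3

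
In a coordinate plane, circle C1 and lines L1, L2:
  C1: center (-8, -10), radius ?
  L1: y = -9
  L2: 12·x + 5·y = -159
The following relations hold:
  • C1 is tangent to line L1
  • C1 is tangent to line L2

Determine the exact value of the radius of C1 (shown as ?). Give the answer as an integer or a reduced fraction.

1. [C1‖L1]  r_C1² − 1 = 0  ⇒  r_C1 = 1 (r>0 drops 1)
2. [C1‖L2]  r_C1² − 1 = 0  ⇒  r_C1 = 1 (r>0 drops 1)

1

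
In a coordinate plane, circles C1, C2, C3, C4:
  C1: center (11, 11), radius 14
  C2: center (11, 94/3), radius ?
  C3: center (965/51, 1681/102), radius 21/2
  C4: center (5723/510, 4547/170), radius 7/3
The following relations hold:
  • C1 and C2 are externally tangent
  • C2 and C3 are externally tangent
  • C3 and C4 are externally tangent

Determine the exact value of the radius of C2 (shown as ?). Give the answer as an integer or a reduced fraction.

19/3

1. [ext C1·C2]  r_C2² + 28r_C2 − 1957/9 = 0  ⇒  r_C2 = 19/3 (r>0 drops 1)
2. [ext C2·C3]  r_C2² + 21r_C2 − 1558/9 = 0  ⇒  r_C2 = 19/3 (r>0 drops 1)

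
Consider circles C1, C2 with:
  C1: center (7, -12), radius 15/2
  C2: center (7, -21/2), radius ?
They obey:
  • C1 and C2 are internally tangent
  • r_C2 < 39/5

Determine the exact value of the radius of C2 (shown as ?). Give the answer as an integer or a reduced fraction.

1. [int C1,C2]  r_C2² − 15r_C2 + 54 = 0  ⇒  r_C2 = 6 or 9
2. given r_C2 < 39/5: keep 6

6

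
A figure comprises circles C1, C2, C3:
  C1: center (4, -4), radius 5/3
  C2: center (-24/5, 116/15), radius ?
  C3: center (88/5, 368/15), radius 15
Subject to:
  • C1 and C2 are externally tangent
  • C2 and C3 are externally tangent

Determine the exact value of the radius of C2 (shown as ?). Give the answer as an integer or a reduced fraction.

13

1. [ext C1·C2]  r_C2² + (10/3)r_C2 − 637/3 = 0  ⇒  r_C2 = 13 (r>0 drops 1)
2. [ext C2·C3]  r_C2² + 30r_C2 − 559 = 0  ⇒  r_C2 = 13 (r>0 drops 1)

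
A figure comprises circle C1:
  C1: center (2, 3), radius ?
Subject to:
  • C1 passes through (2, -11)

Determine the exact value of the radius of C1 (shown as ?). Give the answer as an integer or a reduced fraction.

14

1. [C1∋P]  r_C1² − 196 = 0  ⇒  r_C1 = 14 (r>0 drops 1)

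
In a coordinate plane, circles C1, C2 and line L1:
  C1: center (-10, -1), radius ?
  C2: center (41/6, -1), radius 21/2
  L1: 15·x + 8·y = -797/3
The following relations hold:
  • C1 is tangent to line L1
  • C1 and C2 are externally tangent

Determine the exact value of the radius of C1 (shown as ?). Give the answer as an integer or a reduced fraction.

1. [C1‖L1]  r_C1² − 361/9 = 0  ⇒  r_C1 = 19/3 (r>0 drops 1)
2. [ext C1·C2]  r_C1² + 21r_C1 − 1558/9 = 0  ⇒  r_C1 = 19/3 (r>0 drops 1)

19/3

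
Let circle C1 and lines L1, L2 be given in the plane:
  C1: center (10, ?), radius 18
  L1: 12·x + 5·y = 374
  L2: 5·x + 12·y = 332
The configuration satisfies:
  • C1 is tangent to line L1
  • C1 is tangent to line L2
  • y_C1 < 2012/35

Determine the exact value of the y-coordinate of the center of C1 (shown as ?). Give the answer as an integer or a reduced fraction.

4

1. [C1‖L1]  y_C1² − (508/5)y_C1 + 1952/5 = 0  ⇒  y_C1 = 4 or 488/5
2. [C1‖L2]  y_C1² − 47y_C1 + 172 = 0  ⇒  y_C1 = 4 or 43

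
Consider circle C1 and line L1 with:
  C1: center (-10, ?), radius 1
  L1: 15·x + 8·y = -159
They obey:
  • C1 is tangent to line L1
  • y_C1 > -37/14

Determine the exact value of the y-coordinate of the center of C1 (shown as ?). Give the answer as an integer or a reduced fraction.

1. [C1‖L1]  y_C1² + (9/4)y_C1 − 13/4 = 0  ⇒  y_C1 = -13/4 or 1
2. given y_C1 > -37/14: keep 1

1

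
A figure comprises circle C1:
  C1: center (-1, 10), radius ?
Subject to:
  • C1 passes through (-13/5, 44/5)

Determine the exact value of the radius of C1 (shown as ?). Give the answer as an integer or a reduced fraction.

2

1. [C1∋P]  r_C1² − 4 = 0  ⇒  r_C1 = 2 (r>0 drops 1)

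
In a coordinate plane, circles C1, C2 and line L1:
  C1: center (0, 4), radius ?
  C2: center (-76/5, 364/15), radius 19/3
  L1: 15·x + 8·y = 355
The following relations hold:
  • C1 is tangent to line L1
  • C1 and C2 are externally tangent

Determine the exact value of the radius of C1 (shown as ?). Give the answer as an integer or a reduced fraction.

19

1. [C1‖L1]  r_C1² − 361 = 0  ⇒  r_C1 = 19 (r>0 drops 1)
2. [ext C1·C2]  r_C1² + (38/3)r_C1 − 1805/3 = 0  ⇒  r_C1 = 19 (r>0 drops 1)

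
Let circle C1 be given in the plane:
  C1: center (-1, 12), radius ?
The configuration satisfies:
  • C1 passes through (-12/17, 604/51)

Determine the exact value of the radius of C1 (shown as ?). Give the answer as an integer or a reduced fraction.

1. [C1∋P]  r_C1² − 1/9 = 0  ⇒  r_C1 = 1/3 (r>0 drops 1)

1/3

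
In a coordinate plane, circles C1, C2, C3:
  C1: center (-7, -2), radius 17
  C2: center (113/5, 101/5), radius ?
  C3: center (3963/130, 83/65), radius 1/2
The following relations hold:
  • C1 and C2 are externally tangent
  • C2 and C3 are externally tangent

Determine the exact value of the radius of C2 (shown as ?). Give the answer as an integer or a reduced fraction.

1. [ext C1·C2]  r_C2² + 34r_C2 − 1080 = 0  ⇒  r_C2 = 20 (r>0 drops 1)
2. [ext C2·C3]  r_C2² + 1r_C2 − 420 = 0  ⇒  r_C2 = 20 (r>0 drops 1)

20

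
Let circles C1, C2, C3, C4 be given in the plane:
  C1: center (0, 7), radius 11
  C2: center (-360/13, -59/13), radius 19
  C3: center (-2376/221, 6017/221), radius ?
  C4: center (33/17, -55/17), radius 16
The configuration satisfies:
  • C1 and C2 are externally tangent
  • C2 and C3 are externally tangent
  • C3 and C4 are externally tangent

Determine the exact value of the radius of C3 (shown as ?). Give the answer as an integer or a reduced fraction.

1. [ext C2·C3]  r_C3² + 38r_C3 − 935 = 0  ⇒  r_C3 = 17 (r>0 drops 1)
2. [ext C3·C4]  r_C3² + 32r_C3 − 833 = 0  ⇒  r_C3 = 17 (r>0 drops 1)

17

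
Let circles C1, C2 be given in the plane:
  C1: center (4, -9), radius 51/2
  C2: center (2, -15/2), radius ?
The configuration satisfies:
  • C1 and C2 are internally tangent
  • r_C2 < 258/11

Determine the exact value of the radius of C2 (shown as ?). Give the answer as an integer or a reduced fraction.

1. [int C1,C2]  r_C2² − 51r_C2 + 644 = 0  ⇒  r_C2 = 23 or 28
2. given r_C2 < 258/11: keep 23

23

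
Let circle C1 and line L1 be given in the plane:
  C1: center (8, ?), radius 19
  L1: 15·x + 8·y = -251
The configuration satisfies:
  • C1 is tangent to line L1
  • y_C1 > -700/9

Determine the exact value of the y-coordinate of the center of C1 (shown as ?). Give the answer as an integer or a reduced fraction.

-6

1. [C1‖L1]  y_C1² + (371/4)y_C1 + 1041/2 = 0  ⇒  y_C1 = -347/4 or -6
2. given y_C1 > -700/9: keep -6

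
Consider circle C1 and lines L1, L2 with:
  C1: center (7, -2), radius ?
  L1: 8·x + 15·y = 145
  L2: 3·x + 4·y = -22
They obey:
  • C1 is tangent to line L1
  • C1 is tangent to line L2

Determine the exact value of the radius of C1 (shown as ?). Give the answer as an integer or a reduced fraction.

7

1. [C1‖L1]  r_C1² − 49 = 0  ⇒  r_C1 = 7 (r>0 drops 1)
2. [C1‖L2]  r_C1² − 49 = 0  ⇒  r_C1 = 7 (r>0 drops 1)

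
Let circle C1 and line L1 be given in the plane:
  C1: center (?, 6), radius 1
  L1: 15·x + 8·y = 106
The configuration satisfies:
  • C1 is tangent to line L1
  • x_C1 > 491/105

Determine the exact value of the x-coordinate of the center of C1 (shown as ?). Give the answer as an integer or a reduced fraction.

5

1. [C1‖L1]  x_C1² − (116/15)x_C1 + 41/3 = 0  ⇒  x_C1 = 41/15 or 5
2. given x_C1 > 491/105: keep 5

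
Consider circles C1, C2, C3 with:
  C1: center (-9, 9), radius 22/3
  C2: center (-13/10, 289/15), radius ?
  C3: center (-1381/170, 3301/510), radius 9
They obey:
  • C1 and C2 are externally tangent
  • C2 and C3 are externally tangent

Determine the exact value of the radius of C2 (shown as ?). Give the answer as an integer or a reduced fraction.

1. [ext C1·C2]  r_C2² + (44/3)r_C2 − 1331/12 = 0  ⇒  r_C2 = 11/2 (r>0 drops 1)
2. [ext C2·C3]  r_C2² + 18r_C2 − 517/4 = 0  ⇒  r_C2 = 11/2 (r>0 drops 1)

11/2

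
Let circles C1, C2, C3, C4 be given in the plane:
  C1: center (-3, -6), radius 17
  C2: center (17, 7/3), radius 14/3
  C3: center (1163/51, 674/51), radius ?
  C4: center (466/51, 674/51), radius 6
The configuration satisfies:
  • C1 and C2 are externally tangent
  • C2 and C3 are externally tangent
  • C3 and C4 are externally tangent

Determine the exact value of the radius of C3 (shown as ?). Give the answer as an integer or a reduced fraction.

1. [ext C2·C3]  r_C3² + (28/3)r_C3 − 391/3 = 0  ⇒  r_C3 = 23/3 (r>0 drops 1)
2. [ext C3·C4]  r_C3² + 12r_C3 − 1357/9 = 0  ⇒  r_C3 = 23/3 (r>0 drops 1)

23/3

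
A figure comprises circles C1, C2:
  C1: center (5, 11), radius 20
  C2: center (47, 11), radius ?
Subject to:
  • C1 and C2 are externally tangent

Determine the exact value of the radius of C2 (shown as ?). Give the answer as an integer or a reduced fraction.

22

1. [ext C1·C2]  r_C2² + 40r_C2 − 1364 = 0  ⇒  r_C2 = 22 (r>0 drops 1)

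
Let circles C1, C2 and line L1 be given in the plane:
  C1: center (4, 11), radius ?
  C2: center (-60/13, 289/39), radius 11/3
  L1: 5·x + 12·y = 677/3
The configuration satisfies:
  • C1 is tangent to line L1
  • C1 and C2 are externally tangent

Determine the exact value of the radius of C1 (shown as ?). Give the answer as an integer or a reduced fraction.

17/3

1. [C1‖L1]  r_C1² − 289/9 = 0  ⇒  r_C1 = 17/3 (r>0 drops 1)
2. [ext C1·C2]  r_C1² + (22/3)r_C1 − 221/3 = 0  ⇒  r_C1 = 17/3 (r>0 drops 1)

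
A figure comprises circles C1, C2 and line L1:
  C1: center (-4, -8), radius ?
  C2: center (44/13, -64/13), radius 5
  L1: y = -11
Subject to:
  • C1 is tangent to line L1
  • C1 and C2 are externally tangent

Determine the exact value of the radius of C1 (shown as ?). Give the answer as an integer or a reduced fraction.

1. [C1‖L1]  r_C1² − 9 = 0  ⇒  r_C1 = 3 (r>0 drops 1)
2. [ext C1·C2]  r_C1² + 10r_C1 − 39 = 0  ⇒  r_C1 = 3 (r>0 drops 1)

3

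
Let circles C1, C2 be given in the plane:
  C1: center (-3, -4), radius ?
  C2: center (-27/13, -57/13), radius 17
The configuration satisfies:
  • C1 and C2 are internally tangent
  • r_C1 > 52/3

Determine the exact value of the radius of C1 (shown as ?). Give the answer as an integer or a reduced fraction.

1. [int C1,C2]  r_C1² − 34r_C1 + 288 = 0  ⇒  r_C1 = 16 or 18
2. given r_C1 > 52/3: keep 18

18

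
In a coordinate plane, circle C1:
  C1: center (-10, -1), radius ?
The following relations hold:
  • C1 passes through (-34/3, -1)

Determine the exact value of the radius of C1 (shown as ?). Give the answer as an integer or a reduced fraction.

4/3

1. [C1∋P]  r_C1² − 16/9 = 0  ⇒  r_C1 = 4/3 (r>0 drops 1)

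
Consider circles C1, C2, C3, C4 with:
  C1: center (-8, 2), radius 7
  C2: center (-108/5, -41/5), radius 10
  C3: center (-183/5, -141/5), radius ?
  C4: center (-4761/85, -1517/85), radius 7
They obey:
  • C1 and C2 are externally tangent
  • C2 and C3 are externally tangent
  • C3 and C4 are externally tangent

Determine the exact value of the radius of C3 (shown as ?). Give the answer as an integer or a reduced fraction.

1. [ext C2·C3]  r_C3² + 20r_C3 − 525 = 0  ⇒  r_C3 = 15 (r>0 drops 1)
2. [ext C3·C4]  r_C3² + 14r_C3 − 435 = 0  ⇒  r_C3 = 15 (r>0 drops 1)

15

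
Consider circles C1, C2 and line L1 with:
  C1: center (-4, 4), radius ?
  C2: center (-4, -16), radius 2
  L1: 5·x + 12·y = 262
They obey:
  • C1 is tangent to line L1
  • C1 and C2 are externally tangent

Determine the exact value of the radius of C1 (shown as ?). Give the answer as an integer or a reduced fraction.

1. [C1‖L1]  r_C1² − 324 = 0  ⇒  r_C1 = 18 (r>0 drops 1)
2. [ext C1·C2]  r_C1² + 4r_C1 − 396 = 0  ⇒  r_C1 = 18 (r>0 drops 1)

18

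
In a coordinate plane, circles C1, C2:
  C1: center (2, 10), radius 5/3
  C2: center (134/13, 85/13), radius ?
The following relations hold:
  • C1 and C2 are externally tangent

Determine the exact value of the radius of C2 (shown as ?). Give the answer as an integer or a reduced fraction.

22/3

1. [ext C1·C2]  r_C2² + (10/3)r_C2 − 704/9 = 0  ⇒  r_C2 = 22/3 (r>0 drops 1)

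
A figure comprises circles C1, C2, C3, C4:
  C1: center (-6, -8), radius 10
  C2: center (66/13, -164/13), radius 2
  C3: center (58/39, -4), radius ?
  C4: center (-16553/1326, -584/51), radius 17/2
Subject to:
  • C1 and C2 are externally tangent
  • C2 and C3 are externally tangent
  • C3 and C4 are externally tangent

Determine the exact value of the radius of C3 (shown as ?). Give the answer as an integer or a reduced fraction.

22/3

1. [ext C2·C3]  r_C3² + 4r_C3 − 748/9 = 0  ⇒  r_C3 = 22/3 (r>0 drops 1)
2. [ext C3·C4]  r_C3² + 17r_C3 − 1606/9 = 0  ⇒  r_C3 = 22/3 (r>0 drops 1)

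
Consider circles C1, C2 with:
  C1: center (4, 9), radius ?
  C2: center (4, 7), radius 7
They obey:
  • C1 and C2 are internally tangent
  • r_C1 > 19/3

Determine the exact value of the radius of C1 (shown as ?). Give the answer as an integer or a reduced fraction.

9

1. [int C1,C2]  r_C1² − 14r_C1 + 45 = 0  ⇒  r_C1 = 5 or 9
2. given r_C1 > 19/3: keep 9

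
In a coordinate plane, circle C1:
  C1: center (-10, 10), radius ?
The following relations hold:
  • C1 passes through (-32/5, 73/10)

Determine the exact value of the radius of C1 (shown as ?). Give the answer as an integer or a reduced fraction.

9/2

1. [C1∋P]  r_C1² − 81/4 = 0  ⇒  r_C1 = 9/2 (r>0 drops 1)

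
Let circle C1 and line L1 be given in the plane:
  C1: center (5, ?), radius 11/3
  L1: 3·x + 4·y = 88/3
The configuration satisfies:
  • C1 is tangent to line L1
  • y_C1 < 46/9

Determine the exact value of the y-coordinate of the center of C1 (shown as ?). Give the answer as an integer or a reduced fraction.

1. [C1‖L1]  y_C1² − (43/6)y_C1 − 49/6 = 0  ⇒  y_C1 = -1 or 49/6
2. given y_C1 < 46/9: keep -1

-1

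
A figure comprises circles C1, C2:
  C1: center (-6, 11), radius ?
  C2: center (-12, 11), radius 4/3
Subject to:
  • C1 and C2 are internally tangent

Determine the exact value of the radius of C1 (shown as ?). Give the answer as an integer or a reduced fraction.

1. [int C1,C2]  r_C1² − (8/3)r_C1 − 308/9 = 0  ⇒  r_C1 = 22/3 (r>0 drops 1)

22/3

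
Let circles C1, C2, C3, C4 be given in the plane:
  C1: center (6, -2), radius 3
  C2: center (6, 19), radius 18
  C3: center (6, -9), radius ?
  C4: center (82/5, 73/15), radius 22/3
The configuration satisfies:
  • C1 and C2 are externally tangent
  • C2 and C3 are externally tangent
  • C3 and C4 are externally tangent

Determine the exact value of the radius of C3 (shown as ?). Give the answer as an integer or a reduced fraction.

10

1. [ext C2·C3]  r_C3² + 36r_C3 − 460 = 0  ⇒  r_C3 = 10 (r>0 drops 1)
2. [ext C3·C4]  r_C3² + (44/3)r_C3 − 740/3 = 0  ⇒  r_C3 = 10 (r>0 drops 1)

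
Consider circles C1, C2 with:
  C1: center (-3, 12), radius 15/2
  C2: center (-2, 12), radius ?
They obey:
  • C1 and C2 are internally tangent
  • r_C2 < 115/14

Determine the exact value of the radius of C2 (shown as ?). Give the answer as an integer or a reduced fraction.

1. [int C1,C2]  r_C2² − 15r_C2 + 221/4 = 0  ⇒  r_C2 = 13/2 or 17/2
2. given r_C2 < 115/14: keep 13/2

13/2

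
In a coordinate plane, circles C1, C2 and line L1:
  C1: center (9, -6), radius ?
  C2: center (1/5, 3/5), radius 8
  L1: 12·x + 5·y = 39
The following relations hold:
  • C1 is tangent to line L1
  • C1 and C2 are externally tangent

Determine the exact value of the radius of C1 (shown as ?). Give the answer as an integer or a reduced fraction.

3

1. [C1‖L1]  r_C1² − 9 = 0  ⇒  r_C1 = 3 (r>0 drops 1)
2. [ext C1·C2]  r_C1² + 16r_C1 − 57 = 0  ⇒  r_C1 = 3 (r>0 drops 1)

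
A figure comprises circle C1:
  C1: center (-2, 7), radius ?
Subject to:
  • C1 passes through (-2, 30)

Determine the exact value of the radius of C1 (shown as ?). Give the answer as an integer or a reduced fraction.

1. [C1∋P]  r_C1² − 529 = 0  ⇒  r_C1 = 23 (r>0 drops 1)

23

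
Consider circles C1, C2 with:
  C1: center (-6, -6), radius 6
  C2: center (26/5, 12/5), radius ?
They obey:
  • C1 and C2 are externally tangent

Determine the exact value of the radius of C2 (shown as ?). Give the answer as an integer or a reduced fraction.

1. [ext C1·C2]  r_C2² + 12r_C2 − 160 = 0  ⇒  r_C2 = 8 (r>0 drops 1)

8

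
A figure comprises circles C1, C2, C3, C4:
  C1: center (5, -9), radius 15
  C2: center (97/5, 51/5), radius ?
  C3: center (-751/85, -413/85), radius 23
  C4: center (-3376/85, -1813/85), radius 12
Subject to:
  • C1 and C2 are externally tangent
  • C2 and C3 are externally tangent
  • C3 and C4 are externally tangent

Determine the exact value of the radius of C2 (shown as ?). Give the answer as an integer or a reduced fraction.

9

1. [ext C1·C2]  r_C2² + 30r_C2 − 351 = 0  ⇒  r_C2 = 9 (r>0 drops 1)
2. [ext C2·C3]  r_C2² + 46r_C2 − 495 = 0  ⇒  r_C2 = 9 (r>0 drops 1)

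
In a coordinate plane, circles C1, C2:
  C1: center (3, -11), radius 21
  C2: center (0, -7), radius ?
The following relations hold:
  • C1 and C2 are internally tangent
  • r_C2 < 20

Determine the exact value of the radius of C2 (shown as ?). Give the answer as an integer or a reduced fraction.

1. [int C1,C2]  r_C2² − 42r_C2 + 416 = 0  ⇒  r_C2 = 16 or 26
2. given r_C2 < 20: keep 16

16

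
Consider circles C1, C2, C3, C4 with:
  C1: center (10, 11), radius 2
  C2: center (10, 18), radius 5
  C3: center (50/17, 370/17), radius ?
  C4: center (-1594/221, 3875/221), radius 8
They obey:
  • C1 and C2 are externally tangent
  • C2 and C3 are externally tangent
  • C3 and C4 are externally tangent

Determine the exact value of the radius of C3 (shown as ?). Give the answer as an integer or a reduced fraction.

3

1. [ext C2·C3]  r_C3² + 10r_C3 − 39 = 0  ⇒  r_C3 = 3 (r>0 drops 1)
2. [ext C3·C4]  r_C3² + 16r_C3 − 57 = 0  ⇒  r_C3 = 3 (r>0 drops 1)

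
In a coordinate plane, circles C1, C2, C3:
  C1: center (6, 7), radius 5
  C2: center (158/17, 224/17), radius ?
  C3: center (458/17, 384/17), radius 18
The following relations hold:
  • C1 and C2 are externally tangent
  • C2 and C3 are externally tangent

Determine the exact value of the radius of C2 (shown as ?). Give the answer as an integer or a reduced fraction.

2

1. [ext C1·C2]  r_C2² + 10r_C2 − 24 = 0  ⇒  r_C2 = 2 (r>0 drops 1)
2. [ext C2·C3]  r_C2² + 36r_C2 − 76 = 0  ⇒  r_C2 = 2 (r>0 drops 1)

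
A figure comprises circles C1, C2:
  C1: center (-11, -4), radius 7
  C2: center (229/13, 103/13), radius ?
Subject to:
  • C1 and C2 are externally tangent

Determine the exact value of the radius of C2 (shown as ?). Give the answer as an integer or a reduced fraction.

24

1. [ext C1·C2]  r_C2² + 14r_C2 − 912 = 0  ⇒  r_C2 = 24 (r>0 drops 1)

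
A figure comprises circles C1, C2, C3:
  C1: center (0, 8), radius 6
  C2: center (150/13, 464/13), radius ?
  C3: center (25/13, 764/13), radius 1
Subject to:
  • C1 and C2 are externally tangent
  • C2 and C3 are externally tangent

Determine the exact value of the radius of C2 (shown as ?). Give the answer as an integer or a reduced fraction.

24

1. [ext C1·C2]  r_C2² + 12r_C2 − 864 = 0  ⇒  r_C2 = 24 (r>0 drops 1)
2. [ext C2·C3]  r_C2² + 2r_C2 − 624 = 0  ⇒  r_C2 = 24 (r>0 drops 1)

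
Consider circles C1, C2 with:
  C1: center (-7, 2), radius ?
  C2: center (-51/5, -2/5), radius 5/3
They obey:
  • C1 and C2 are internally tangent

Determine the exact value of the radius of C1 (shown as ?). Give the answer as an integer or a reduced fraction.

1. [int C1,C2]  r_C1² − (10/3)r_C1 − 119/9 = 0  ⇒  r_C1 = 17/3 (r>0 drops 1)

17/3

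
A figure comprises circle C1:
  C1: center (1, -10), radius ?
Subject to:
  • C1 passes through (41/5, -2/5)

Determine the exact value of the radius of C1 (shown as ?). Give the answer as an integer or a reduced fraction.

12

1. [C1∋P]  r_C1² − 144 = 0  ⇒  r_C1 = 12 (r>0 drops 1)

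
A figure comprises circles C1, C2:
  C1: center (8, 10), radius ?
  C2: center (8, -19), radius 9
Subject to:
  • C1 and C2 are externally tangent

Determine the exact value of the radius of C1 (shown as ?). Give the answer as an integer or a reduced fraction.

20

1. [ext C1·C2]  r_C1² + 18r_C1 − 760 = 0  ⇒  r_C1 = 20 (r>0 drops 1)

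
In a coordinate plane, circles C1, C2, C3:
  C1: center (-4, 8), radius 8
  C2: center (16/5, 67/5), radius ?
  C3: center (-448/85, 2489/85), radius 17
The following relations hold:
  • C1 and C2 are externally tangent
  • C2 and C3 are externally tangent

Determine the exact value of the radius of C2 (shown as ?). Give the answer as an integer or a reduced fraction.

1. [ext C1·C2]  r_C2² + 16r_C2 − 17 = 0  ⇒  r_C2 = 1 (r>0 drops 1)
2. [ext C2·C3]  r_C2² + 34r_C2 − 35 = 0  ⇒  r_C2 = 1 (r>0 drops 1)

1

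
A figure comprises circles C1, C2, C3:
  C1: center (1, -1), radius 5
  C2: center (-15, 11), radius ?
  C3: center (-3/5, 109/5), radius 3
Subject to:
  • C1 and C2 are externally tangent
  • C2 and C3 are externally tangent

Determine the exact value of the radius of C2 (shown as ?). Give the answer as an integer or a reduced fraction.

1. [ext C1·C2]  r_C2² + 10r_C2 − 375 = 0  ⇒  r_C2 = 15 (r>0 drops 1)
2. [ext C2·C3]  r_C2² + 6r_C2 − 315 = 0  ⇒  r_C2 = 15 (r>0 drops 1)

15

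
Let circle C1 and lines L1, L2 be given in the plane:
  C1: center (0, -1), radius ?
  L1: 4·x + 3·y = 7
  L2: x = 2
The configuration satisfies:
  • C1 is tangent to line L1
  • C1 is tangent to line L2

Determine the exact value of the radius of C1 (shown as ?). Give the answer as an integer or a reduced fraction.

1. [C1‖L1]  r_C1² − 4 = 0  ⇒  r_C1 = 2 (r>0 drops 1)
2. [C1‖L2]  r_C1² − 4 = 0  ⇒  r_C1 = 2 (r>0 drops 1)

2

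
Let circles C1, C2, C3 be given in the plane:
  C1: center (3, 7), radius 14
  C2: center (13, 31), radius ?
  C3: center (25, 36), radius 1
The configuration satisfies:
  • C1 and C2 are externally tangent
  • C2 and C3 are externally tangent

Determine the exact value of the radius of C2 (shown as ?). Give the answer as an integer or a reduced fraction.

1. [ext C1·C2]  r_C2² + 28r_C2 − 480 = 0  ⇒  r_C2 = 12 (r>0 drops 1)
2. [ext C2·C3]  r_C2² + 2r_C2 − 168 = 0  ⇒  r_C2 = 12 (r>0 drops 1)

12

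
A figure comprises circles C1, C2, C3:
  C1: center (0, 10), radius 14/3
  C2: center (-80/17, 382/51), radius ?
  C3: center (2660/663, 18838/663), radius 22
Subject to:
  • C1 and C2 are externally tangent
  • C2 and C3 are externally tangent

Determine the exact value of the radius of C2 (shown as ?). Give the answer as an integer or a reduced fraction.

1. [ext C1·C2]  r_C2² + (28/3)r_C2 − 20/3 = 0  ⇒  r_C2 = 2/3 (r>0 drops 1)
2. [ext C2·C3]  r_C2² + 44r_C2 − 268/9 = 0  ⇒  r_C2 = 2/3 (r>0 drops 1)

2/3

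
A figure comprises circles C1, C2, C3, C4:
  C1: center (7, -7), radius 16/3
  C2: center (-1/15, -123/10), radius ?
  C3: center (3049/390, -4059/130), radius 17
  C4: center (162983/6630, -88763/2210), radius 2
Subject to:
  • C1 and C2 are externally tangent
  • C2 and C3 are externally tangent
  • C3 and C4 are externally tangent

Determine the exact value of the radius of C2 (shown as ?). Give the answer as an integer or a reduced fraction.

7/2

1. [ext C1·C2]  r_C2² + (32/3)r_C2 − 595/12 = 0  ⇒  r_C2 = 7/2 (r>0 drops 1)
2. [ext C2·C3]  r_C2² + 34r_C2 − 525/4 = 0  ⇒  r_C2 = 7/2 (r>0 drops 1)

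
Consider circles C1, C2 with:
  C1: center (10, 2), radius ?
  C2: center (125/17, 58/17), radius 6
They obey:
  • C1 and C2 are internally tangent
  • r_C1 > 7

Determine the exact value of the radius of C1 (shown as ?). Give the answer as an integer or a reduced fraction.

1. [int C1,C2]  r_C1² − 12r_C1 + 27 = 0  ⇒  r_C1 = 3 or 9
2. given r_C1 > 7: keep 9

9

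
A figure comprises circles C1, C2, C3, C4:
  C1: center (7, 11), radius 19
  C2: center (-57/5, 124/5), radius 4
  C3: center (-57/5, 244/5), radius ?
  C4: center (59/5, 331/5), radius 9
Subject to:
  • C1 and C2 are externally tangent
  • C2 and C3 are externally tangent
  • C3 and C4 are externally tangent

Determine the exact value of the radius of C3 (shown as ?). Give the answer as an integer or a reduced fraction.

20

1. [ext C2·C3]  r_C3² + 8r_C3 − 560 = 0  ⇒  r_C3 = 20 (r>0 drops 1)
2. [ext C3·C4]  r_C3² + 18r_C3 − 760 = 0  ⇒  r_C3 = 20 (r>0 drops 1)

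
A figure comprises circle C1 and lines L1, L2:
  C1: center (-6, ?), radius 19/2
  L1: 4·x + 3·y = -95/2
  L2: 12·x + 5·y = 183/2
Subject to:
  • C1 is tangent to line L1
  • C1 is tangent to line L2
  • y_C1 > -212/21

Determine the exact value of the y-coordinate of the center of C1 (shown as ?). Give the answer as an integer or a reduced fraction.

8

1. [C1‖L1]  y_C1² + (47/3)y_C1 − 568/3 = 0  ⇒  y_C1 = -71/3 or 8
2. [C1‖L2]  y_C1² − (327/5)y_C1 + 2296/5 = 0  ⇒  y_C1 = 8 or 287/5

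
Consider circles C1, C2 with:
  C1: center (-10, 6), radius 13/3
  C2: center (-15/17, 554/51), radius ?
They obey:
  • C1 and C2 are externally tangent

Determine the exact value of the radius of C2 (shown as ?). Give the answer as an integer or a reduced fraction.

1. [ext C1·C2]  r_C2² + (26/3)r_C2 − 88 = 0  ⇒  r_C2 = 6 (r>0 drops 1)

6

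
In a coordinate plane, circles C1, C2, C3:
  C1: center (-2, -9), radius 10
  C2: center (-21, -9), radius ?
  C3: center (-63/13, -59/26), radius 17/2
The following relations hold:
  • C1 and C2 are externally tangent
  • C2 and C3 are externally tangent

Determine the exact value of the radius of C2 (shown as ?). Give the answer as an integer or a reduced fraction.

1. [ext C1·C2]  r_C2² + 20r_C2 − 261 = 0  ⇒  r_C2 = 9 (r>0 drops 1)
2. [ext C2·C3]  r_C2² + 17r_C2 − 234 = 0  ⇒  r_C2 = 9 (r>0 drops 1)

9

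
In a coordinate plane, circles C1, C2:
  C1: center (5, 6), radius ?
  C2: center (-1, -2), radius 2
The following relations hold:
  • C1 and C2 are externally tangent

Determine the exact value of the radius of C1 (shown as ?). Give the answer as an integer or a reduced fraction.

8

1. [ext C1·C2]  r_C1² + 4r_C1 − 96 = 0  ⇒  r_C1 = 8 (r>0 drops 1)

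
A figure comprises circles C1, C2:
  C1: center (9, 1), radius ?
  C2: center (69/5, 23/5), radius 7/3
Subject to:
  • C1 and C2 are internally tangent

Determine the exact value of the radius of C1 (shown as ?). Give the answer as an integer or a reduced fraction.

25/3

1. [int C1,C2]  r_C1² − (14/3)r_C1 − 275/9 = 0  ⇒  r_C1 = 25/3 (r>0 drops 1)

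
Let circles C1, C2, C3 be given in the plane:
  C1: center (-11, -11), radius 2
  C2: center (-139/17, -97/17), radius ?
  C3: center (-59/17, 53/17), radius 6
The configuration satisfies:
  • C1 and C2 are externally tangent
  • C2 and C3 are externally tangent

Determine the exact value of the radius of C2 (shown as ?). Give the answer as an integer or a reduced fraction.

1. [ext C1·C2]  r_C2² + 4r_C2 − 32 = 0  ⇒  r_C2 = 4 (r>0 drops 1)
2. [ext C2·C3]  r_C2² + 12r_C2 − 64 = 0  ⇒  r_C2 = 4 (r>0 drops 1)

4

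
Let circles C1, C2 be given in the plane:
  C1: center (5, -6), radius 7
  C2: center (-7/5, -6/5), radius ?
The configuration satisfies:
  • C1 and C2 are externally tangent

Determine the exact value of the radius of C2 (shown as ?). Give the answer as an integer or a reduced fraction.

1. [ext C1·C2]  r_C2² + 14r_C2 − 15 = 0  ⇒  r_C2 = 1 (r>0 drops 1)

1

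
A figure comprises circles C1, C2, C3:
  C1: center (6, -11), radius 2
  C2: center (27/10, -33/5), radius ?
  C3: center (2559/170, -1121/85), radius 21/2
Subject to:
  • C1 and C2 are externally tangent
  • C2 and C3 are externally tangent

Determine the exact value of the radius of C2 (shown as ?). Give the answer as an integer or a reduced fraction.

7/2

1. [ext C1·C2]  r_C2² + 4r_C2 − 105/4 = 0  ⇒  r_C2 = 7/2 (r>0 drops 1)
2. [ext C2·C3]  r_C2² + 21r_C2 − 343/4 = 0  ⇒  r_C2 = 7/2 (r>0 drops 1)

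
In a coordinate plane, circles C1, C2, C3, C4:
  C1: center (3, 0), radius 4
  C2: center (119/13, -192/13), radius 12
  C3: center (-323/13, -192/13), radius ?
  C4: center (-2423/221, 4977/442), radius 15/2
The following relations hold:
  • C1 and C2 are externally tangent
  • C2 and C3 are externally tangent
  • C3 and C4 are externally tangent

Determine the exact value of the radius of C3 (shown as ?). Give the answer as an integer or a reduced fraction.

1. [ext C2·C3]  r_C3² + 24r_C3 − 1012 = 0  ⇒  r_C3 = 22 (r>0 drops 1)
2. [ext C3·C4]  r_C3² + 15r_C3 − 814 = 0  ⇒  r_C3 = 22 (r>0 drops 1)

22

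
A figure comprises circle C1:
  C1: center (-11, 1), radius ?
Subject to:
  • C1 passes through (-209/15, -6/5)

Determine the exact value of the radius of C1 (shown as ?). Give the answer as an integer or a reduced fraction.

11/3

1. [C1∋P]  r_C1² − 121/9 = 0  ⇒  r_C1 = 11/3 (r>0 drops 1)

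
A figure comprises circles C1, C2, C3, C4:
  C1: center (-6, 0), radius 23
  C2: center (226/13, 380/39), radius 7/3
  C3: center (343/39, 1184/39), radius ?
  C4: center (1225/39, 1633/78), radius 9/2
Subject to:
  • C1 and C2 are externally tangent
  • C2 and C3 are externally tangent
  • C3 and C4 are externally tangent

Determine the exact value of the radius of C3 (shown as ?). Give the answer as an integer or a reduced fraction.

1. [ext C2·C3]  r_C3² + (14/3)r_C3 − 1480/3 = 0  ⇒  r_C3 = 20 (r>0 drops 1)
2. [ext C3·C4]  r_C3² + 9r_C3 − 580 = 0  ⇒  r_C3 = 20 (r>0 drops 1)

20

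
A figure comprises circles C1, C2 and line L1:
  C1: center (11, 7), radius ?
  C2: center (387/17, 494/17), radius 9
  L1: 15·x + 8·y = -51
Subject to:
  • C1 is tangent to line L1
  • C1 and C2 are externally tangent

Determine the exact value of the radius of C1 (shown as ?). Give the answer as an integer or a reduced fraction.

16

1. [C1‖L1]  r_C1² − 256 = 0  ⇒  r_C1 = 16 (r>0 drops 1)
2. [ext C1·C2]  r_C1² + 18r_C1 − 544 = 0  ⇒  r_C1 = 16 (r>0 drops 1)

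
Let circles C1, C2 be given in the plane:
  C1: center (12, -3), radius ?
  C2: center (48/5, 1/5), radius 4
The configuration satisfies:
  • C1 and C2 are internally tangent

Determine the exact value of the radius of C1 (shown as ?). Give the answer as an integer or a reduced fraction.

8

1. [int C1,C2]  r_C1² − 8r_C1 = 0  ⇒  r_C1 = 8 (r>0 drops 1)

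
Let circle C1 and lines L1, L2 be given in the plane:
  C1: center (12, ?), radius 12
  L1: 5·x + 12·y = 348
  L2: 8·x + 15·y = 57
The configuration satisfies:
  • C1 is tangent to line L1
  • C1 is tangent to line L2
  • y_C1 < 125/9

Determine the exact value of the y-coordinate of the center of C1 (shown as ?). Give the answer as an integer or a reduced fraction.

1. [C1‖L1]  y_C1² − 48y_C1 + 407 = 0  ⇒  y_C1 = 11 or 37
2. [C1‖L2]  y_C1² + (26/5)y_C1 − 891/5 = 0  ⇒  y_C1 = -81/5 or 11

11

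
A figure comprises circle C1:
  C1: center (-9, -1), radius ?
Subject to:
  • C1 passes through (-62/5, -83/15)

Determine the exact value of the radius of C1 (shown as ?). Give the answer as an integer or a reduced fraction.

17/3

1. [C1∋P]  r_C1² − 289/9 = 0  ⇒  r_C1 = 17/3 (r>0 drops 1)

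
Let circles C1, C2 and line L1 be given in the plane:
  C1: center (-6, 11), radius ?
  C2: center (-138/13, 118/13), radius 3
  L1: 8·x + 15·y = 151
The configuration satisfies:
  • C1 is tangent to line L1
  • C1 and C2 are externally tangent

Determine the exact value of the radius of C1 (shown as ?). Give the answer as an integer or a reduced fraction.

1. [C1‖L1]  r_C1² − 4 = 0  ⇒  r_C1 = 2 (r>0 drops 1)
2. [ext C1·C2]  r_C1² + 6r_C1 − 16 = 0  ⇒  r_C1 = 2 (r>0 drops 1)

2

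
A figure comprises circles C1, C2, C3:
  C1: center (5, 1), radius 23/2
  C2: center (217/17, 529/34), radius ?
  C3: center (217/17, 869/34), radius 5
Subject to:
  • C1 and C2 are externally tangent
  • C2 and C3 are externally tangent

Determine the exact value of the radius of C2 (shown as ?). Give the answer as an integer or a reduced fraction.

1. [ext C1·C2]  r_C2² + 23r_C2 − 140 = 0  ⇒  r_C2 = 5 (r>0 drops 1)
2. [ext C2·C3]  r_C2² + 10r_C2 − 75 = 0  ⇒  r_C2 = 5 (r>0 drops 1)

5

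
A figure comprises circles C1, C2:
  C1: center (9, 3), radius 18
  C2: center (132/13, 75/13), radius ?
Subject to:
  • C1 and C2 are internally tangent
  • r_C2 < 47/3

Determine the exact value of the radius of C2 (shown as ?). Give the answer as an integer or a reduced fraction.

1. [int C1,C2]  r_C2² − 36r_C2 + 315 = 0  ⇒  r_C2 = 15 or 21
2. given r_C2 < 47/3: keep 15

15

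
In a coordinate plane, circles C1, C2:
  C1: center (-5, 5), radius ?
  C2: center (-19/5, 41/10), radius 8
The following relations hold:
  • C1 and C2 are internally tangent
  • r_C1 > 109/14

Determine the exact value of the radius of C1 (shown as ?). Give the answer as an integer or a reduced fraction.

1. [int C1,C2]  r_C1² − 16r_C1 + 247/4 = 0  ⇒  r_C1 = 13/2 or 19/2
2. given r_C1 > 109/14: keep 19/2

19/2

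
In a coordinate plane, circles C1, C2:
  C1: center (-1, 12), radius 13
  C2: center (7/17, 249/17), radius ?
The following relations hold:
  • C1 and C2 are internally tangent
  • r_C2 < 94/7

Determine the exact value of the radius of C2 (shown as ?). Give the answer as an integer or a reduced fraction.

1. [int C1,C2]  r_C2² − 26r_C2 + 160 = 0  ⇒  r_C2 = 10 or 16
2. given r_C2 < 94/7: keep 10

10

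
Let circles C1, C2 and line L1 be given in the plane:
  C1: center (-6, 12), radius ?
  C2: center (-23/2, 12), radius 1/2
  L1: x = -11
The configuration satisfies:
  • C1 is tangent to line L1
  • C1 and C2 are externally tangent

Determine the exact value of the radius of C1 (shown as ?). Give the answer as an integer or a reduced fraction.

1. [C1‖L1]  r_C1² − 25 = 0  ⇒  r_C1 = 5 (r>0 drops 1)
2. [ext C1·C2]  r_C1² + 1r_C1 − 30 = 0  ⇒  r_C1 = 5 (r>0 drops 1)

5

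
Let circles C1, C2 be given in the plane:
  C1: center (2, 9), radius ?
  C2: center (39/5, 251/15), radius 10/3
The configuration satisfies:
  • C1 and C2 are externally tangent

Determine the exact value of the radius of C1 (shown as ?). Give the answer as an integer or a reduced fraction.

19/3

1. [ext C1·C2]  r_C1² + (20/3)r_C1 − 247/3 = 0  ⇒  r_C1 = 19/3 (r>0 drops 1)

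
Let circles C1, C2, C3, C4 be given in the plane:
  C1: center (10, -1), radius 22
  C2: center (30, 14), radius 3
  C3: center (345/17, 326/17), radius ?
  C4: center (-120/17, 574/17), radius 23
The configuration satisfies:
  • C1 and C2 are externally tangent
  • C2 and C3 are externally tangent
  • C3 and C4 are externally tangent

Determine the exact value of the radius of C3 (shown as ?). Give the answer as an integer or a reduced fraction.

8

1. [ext C2·C3]  r_C3² + 6r_C3 − 112 = 0  ⇒  r_C3 = 8 (r>0 drops 1)
2. [ext C3·C4]  r_C3² + 46r_C3 − 432 = 0  ⇒  r_C3 = 8 (r>0 drops 1)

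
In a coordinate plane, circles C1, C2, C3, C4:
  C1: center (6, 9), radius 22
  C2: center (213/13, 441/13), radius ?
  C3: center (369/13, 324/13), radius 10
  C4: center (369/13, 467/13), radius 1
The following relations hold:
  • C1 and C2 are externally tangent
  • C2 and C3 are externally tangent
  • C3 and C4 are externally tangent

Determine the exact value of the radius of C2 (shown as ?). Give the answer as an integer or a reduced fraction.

5

1. [ext C1·C2]  r_C2² + 44r_C2 − 245 = 0  ⇒  r_C2 = 5 (r>0 drops 1)
2. [ext C2·C3]  r_C2² + 20r_C2 − 125 = 0  ⇒  r_C2 = 5 (r>0 drops 1)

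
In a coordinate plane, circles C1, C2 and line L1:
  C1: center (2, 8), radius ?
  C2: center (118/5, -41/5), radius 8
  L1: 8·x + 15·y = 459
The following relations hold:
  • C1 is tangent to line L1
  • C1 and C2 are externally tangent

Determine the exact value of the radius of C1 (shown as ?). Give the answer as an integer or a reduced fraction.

1. [C1‖L1]  r_C1² − 361 = 0  ⇒  r_C1 = 19 (r>0 drops 1)
2. [ext C1·C2]  r_C1² + 16r_C1 − 665 = 0  ⇒  r_C1 = 19 (r>0 drops 1)

19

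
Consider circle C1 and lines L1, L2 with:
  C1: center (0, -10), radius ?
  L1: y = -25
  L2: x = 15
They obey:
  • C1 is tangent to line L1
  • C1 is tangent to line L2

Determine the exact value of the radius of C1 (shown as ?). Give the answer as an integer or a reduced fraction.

15

1. [C1‖L1]  r_C1² − 225 = 0  ⇒  r_C1 = 15 (r>0 drops 1)
2. [C1‖L2]  r_C1² − 225 = 0  ⇒  r_C1 = 15 (r>0 drops 1)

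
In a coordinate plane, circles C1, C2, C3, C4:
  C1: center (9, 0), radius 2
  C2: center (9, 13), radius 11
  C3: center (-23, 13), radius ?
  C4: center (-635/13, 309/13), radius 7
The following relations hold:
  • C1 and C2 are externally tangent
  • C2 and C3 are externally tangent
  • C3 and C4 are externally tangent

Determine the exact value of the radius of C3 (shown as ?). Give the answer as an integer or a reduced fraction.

1. [ext C2·C3]  r_C3² + 22r_C3 − 903 = 0  ⇒  r_C3 = 21 (r>0 drops 1)
2. [ext C3·C4]  r_C3² + 14r_C3 − 735 = 0  ⇒  r_C3 = 21 (r>0 drops 1)

21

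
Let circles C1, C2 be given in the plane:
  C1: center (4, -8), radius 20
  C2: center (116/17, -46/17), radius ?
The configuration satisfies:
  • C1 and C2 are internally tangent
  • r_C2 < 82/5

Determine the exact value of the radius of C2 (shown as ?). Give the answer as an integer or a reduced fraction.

1. [int C1,C2]  r_C2² − 40r_C2 + 364 = 0  ⇒  r_C2 = 14 or 26
2. given r_C2 < 82/5: keep 14

14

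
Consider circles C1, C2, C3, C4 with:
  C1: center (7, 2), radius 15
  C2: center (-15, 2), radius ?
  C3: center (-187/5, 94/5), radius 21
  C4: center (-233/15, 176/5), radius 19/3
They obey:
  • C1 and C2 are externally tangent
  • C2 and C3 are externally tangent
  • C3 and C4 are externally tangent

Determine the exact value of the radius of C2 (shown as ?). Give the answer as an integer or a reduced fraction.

1. [ext C1·C2]  r_C2² + 30r_C2 − 259 = 0  ⇒  r_C2 = 7 (r>0 drops 1)
2. [ext C2·C3]  r_C2² + 42r_C2 − 343 = 0  ⇒  r_C2 = 7 (r>0 drops 1)

7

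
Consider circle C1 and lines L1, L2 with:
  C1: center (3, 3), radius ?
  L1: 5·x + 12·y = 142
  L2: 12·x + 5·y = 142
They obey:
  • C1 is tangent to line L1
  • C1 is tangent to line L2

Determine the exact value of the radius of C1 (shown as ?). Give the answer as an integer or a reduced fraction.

1. [C1‖L1]  r_C1² − 49 = 0  ⇒  r_C1 = 7 (r>0 drops 1)
2. [C1‖L2]  r_C1² − 49 = 0  ⇒  r_C1 = 7 (r>0 drops 1)

7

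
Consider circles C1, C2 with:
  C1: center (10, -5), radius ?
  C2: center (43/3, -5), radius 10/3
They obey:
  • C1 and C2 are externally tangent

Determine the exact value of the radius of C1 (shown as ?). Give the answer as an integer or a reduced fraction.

1

1. [ext C1·C2]  r_C1² + (20/3)r_C1 − 23/3 = 0  ⇒  r_C1 = 1 (r>0 drops 1)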